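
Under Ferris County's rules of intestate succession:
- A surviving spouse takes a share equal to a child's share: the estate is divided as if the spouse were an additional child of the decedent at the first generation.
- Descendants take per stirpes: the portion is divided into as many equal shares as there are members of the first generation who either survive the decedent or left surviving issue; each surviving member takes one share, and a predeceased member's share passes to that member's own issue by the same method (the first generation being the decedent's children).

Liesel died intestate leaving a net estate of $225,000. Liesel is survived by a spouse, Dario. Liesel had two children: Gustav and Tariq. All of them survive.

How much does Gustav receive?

The spouse counts as an additional share at the children's level, so there are 3 primary shares of $75,000. Dario takes one such share ($75,000).
The children's combined portion ($150,000) is divided into 2 shares of $75,000: Gustav and Tariq each take $75,000.

Gustav receives $75,000.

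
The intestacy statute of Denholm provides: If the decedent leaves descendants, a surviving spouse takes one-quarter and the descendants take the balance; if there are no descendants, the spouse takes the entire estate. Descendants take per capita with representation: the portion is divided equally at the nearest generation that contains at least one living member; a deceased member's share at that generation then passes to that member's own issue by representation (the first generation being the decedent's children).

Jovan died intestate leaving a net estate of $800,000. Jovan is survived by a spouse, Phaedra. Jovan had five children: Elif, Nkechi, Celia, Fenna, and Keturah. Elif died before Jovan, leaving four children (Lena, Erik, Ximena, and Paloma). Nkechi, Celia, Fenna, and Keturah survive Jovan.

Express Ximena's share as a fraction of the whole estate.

Ximena receives 3/80 of the estate.

Phaedra takes one-quarter of $800,000 = $200,000. The remaining $600,000 passes to the descendants.
The descendants' portion ($600,000) is divided into 5 shares of $120,000: Nkechi, Celia, Fenna, and Keturah each take $120,000; Elif's $120,000 share passes to Elif's issue.
Elif's share ($120,000) is divided into 4 shares of $30,000: Lena, Erik, Ximena, and Paloma each take $30,000.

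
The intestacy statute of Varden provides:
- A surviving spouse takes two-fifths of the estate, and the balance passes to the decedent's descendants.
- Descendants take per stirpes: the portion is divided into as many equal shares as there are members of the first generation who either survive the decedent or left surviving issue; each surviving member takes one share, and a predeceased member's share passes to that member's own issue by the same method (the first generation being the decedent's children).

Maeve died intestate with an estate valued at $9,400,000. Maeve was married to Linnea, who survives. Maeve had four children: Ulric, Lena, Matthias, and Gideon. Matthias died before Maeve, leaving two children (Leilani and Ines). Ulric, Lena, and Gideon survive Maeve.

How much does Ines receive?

Ines receives $705,000.

Linnea takes two-fifths of $9,400,000 = $3,760,000. The remaining $5,640,000 passes to the descendants.
The descendants' portion ($5,640,000) is divided into 4 shares of $1,410,000: Ulric, Lena, and Gideon each take $1,410,000; Matthias's $1,410,000 share passes to Matthias's issue.
Matthias's share ($1,410,000) is divided into 2 shares of $705,000: Leilani and Ines each take $705,000.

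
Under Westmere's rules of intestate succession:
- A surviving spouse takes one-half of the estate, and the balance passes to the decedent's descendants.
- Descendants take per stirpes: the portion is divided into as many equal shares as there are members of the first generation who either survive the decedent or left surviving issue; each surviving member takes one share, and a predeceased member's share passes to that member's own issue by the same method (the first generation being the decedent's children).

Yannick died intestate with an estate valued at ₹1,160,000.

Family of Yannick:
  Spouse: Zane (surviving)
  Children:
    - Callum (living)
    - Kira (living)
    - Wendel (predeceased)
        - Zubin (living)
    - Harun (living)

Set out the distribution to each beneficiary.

Zane takes one-half of ₹1,160,000 = ₹580,000. The remaining ₹580,000 passes to the descendants.
The descendants' portion (₹580,000) is divided into 4 shares of ₹145,000: Callum, Kira, and Harun each take ₹145,000; Wendel's ₹145,000 share passes to Wendel's issue.
Wendel's share (₹145,000) passes entirely to Zubin.

Zane: ₹580,000; Callum: ₹145,000; Kira: ₹145,000; Zubin: ₹145,000; Harun: ₹145,000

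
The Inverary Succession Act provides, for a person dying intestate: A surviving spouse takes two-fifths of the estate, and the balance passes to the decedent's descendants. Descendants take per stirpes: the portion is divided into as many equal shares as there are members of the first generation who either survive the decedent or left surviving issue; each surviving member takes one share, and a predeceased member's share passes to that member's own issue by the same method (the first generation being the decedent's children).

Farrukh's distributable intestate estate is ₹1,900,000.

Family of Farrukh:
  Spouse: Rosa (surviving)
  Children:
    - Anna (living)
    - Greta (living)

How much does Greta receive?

Greta receives ₹570,000.

Rosa takes two-fifths of ₹1,900,000 = ₹760,000. The remaining ₹1,140,000 passes to the descendants.
The descendants' portion (₹1,140,000) is divided into 2 shares of ₹570,000: Anna and Greta each take ₹570,000.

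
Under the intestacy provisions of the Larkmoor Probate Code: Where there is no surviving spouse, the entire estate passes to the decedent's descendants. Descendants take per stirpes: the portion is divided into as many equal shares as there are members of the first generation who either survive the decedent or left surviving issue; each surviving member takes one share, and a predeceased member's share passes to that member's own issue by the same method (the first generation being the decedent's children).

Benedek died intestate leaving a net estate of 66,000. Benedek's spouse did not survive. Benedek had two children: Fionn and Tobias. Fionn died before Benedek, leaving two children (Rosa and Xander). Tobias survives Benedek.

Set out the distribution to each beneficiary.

The entire 66,000 passes to the descendants.
That amount (66,000) is divided into 2 shares of 33,000: Tobias takes 33,000; Fionn's 33,000 share passes to Fionn's issue.
Fionn's share (33,000) is divided into 2 shares of 16,500: Rosa and Xander each take 16,500.

Rosa: 16,500; Xander: 16,500; Tobias: 33,000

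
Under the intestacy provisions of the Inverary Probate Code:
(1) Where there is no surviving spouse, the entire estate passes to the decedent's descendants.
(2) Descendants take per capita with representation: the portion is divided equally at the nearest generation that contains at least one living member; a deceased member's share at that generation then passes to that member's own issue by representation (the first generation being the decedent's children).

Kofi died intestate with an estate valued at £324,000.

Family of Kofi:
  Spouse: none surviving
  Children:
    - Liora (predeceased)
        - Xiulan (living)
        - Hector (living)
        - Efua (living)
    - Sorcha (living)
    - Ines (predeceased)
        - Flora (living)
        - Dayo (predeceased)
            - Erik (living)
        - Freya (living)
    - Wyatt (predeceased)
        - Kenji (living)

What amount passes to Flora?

Flora receives £27,000.

The entire £324,000 passes to the descendants.
That amount (£324,000) is divided into 4 shares of £81,000: Sorcha takes £81,000; Liora's £81,000 share passes to Liora's issue; Ines's £81,000 share passes to Ines's issue; Wyatt's £81,000 share passes to Wyatt's issue.
Liora's share (£81,000) is divided into 3 shares of £27,000: Xiulan, Hector, and Efua each take £27,000.
Ines's share (£81,000) is divided into 3 shares of £27,000: Flora and Freya each take £27,000; Dayo's £27,000 share passes to Dayo's issue.
Dayo's share (£27,000) passes entirely to Erik.
Wyatt's share (£81,000) passes entirely to Kenji.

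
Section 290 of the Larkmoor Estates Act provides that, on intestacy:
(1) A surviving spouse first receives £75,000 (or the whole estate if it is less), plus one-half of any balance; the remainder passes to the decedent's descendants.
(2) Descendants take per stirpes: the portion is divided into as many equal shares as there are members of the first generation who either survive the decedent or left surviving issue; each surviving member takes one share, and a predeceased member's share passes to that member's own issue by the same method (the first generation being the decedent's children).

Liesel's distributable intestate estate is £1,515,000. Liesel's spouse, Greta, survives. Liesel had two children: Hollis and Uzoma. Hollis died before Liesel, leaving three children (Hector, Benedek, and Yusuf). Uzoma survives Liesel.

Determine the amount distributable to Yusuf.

Yusuf receives £120,000.

Greta first takes £75,000, leaving a balance of £1,440,000. Greta then takes one-half of the balance (£720,000), for a total of £795,000. The remaining £720,000 passes to the descendants.
The descendants' portion (£720,000) is divided into 2 shares of £360,000: Uzoma takes £360,000; Hollis's £360,000 share passes to Hollis's issue.
Hollis's share (£360,000) is divided into 3 shares of £120,000: Hector, Benedek, and Yusuf each take £120,000.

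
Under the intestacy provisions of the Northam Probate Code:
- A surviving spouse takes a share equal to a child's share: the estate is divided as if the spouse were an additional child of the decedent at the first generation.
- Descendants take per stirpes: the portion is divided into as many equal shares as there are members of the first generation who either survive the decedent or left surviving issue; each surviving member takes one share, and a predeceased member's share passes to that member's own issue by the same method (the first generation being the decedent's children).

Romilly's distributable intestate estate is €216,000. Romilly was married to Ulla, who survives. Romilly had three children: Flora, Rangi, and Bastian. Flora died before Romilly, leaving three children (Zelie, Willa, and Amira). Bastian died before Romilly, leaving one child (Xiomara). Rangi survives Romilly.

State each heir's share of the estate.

The spouse counts as an additional share at the children's level, so there are 4 primary shares of €54,000. Ulla takes one such share (€54,000).
The children's combined portion (€162,000) is divided into 3 shares of €54,000: Rangi takes €54,000; Flora's €54,000 share passes to Flora's issue; Bastian's €54,000 share passes to Bastian's issue.
Flora's share (€54,000) is divided into 3 shares of €18,000: Zelie, Willa, and Amira each take €18,000.
Bastian's share (€54,000) passes entirely to Xiomara.

Ulla: €54,000; Zelie: €18,000; Willa: €18,000; Amira: €18,000; Rangi: €54,000; Xiomara: €54,000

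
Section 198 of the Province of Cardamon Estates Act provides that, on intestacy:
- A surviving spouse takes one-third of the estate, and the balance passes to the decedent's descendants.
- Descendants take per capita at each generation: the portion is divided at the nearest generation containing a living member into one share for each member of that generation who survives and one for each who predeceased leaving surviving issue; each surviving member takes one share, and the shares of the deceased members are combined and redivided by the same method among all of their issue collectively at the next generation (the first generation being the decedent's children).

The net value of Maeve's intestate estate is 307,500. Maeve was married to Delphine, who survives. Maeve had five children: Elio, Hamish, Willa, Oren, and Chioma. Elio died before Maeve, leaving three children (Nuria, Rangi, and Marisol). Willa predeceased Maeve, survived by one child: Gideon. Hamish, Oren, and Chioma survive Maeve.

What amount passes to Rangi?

Rangi receives 20,500.

Delphine takes one-third of 307,500 = 102,500. The remaining 205,000 passes to the descendants.
The descendants' portion (205,000) is divided at the children's generation into 5 shares of 41,000. Hamish, Oren, and Chioma each take 41,000. The 2 shares of the deceased (Elio and Willa) are combined into a pool of 82,000.
That pool (82,000) is divided at the grandchildren's generation equally among Nuria, Rangi, Marisol, and Gideon: 20,500 each.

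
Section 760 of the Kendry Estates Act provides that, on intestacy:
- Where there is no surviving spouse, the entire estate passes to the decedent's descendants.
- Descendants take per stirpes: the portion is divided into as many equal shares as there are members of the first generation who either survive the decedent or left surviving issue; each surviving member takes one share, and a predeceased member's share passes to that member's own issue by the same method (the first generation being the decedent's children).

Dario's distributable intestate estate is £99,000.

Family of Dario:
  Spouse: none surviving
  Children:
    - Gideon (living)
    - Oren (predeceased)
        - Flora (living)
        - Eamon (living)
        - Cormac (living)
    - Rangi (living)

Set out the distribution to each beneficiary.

The entire £99,000 passes to the descendants.
That amount (£99,000) is divided into 3 shares of £33,000: Gideon and Rangi each take £33,000; Oren's £33,000 share passes to Oren's issue.
Oren's share (£33,000) is divided into 3 shares of £11,000: Flora, Eamon, and Cormac each take £11,000.

Gideon: £33,000; Flora: £11,000; Eamon: £11,000; Cormac: £11,000; Rangi: £33,000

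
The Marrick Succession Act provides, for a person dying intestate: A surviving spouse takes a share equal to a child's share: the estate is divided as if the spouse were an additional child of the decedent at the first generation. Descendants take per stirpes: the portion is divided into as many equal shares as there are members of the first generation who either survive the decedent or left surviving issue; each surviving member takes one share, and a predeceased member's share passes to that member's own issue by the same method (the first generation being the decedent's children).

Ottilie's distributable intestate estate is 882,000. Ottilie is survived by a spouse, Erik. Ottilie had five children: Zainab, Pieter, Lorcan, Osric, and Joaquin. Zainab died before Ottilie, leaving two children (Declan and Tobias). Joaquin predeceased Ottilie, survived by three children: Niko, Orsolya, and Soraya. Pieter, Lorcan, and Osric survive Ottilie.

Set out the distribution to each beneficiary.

Erik: 147,000; Declan: 73,500; Tobias: 73,500; Pieter: 147,000; Lorcan: 147,000; Osric: 147,000; Niko: 49,000; Orsolya: 49,000; Soraya: 49,000

The spouse counts as an additional share at the children's level, so there are 6 primary shares of 147,000. Erik takes one such share (147,000).
The children's combined portion (735,000) is divided into 5 shares of 147,000: Pieter, Lorcan, and Osric each take 147,000; Zainab's 147,000 share passes to Zainab's issue; Joaquin's 147,000 share passes to Joaquin's issue.
Zainab's share (147,000) is divided into 2 shares of 73,500: Declan and Tobias each take 73,500.
Joaquin's share (147,000) is divided into 3 shares of 49,000: Niko, Orsolya, and Soraya each take 49,000.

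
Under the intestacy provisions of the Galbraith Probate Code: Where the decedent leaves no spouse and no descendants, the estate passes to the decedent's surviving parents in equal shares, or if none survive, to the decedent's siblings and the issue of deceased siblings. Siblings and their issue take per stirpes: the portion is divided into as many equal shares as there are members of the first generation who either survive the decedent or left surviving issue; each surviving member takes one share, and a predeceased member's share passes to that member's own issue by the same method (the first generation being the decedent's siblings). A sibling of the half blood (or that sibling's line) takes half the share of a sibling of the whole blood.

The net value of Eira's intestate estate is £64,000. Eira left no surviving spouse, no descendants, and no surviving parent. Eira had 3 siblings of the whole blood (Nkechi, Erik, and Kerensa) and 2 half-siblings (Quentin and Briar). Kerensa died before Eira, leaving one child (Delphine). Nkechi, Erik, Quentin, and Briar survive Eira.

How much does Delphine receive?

The entire £64,000 passes to the siblings and their issue.
Counting each half-blood sibling's line as half a unit, there are 4 units in £64,000, so one unit is £16,000. Whole-blood lines (Nkechi, Erik, and Kerensa) take £16,000 each; half-blood lines (Quentin and Briar) take £8,000 each.
Kerensa's share (£16,000) passes entirely to Delphine.

Delphine receives £16,000.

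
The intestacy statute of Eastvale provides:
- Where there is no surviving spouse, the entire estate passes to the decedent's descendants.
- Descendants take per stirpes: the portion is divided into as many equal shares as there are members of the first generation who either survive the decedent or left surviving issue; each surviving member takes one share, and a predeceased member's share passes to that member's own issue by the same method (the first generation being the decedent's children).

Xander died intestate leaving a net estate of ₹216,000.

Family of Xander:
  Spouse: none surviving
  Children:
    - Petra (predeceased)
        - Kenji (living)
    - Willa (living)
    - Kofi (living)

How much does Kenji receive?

Kenji receives ₹72,000.

The entire ₹216,000 passes to the descendants.
That amount (₹216,000) is divided into 3 shares of ₹72,000: Willa and Kofi each take ₹72,000; Petra's ₹72,000 share passes to Petra's issue.
Petra's share (₹72,000) passes entirely to Kenji.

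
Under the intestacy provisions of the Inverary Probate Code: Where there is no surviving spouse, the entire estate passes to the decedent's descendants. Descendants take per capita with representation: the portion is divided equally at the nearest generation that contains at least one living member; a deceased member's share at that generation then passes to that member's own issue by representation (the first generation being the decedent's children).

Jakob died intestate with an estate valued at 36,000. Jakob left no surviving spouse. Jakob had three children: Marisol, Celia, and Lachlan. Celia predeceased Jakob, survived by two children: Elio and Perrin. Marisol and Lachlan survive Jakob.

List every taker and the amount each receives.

The entire 36,000 passes to the descendants.
That amount (36,000) is divided into 3 shares of 12,000: Marisol and Lachlan each take 12,000; Celia's 12,000 share passes to Celia's issue.
Celia's share (12,000) is divided into 2 shares of 6,000: Elio and Perrin each take 6,000.

Marisol: 12,000; Elio: 6,000; Perrin: 6,000; Lachlan: 12,000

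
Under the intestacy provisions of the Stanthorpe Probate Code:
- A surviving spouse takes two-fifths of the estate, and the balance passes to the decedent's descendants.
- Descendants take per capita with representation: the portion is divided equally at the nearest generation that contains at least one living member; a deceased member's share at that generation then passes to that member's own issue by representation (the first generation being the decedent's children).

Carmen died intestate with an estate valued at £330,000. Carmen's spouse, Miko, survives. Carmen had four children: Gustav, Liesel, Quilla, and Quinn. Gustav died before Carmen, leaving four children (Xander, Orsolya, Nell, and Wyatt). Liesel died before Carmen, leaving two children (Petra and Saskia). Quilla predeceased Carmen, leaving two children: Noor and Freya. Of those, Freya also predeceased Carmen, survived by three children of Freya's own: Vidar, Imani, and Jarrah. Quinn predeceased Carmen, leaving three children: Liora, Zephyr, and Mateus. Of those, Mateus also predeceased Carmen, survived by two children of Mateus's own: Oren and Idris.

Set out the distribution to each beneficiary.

Miko: £132,000; Xander: £18,000; Orsolya: £18,000; Nell: £18,000; Wyatt: £18,000; Petra: £18,000; Saskia: £18,000; Noor: £18,000; Vidar: £6,000; Imani: £6,000; Jarrah: £6,000; Liora: £18,000; Zephyr: £18,000; Oren: £9,000; Idris: £9,000

Miko takes two-fifths of £330,000 = £132,000. The remaining £198,000 passes to the descendants.
No child survives, so the initial division is made at the grandchildren's generation.
The descendants' portion (£198,000) is divided into 11 shares of £18,000: Xander, Orsolya, Nell, Wyatt, Petra, Saskia, Noor, Liora, and Zephyr each take £18,000; Freya's £18,000 share passes to Freya's issue; Mateus's £18,000 share passes to Mateus's issue.
Freya's share (£18,000) is divided into 3 shares of £6,000: Vidar, Imani, and Jarrah each take £6,000.
Mateus's share (£18,000) is divided into 2 shares of £9,000: Oren and Idris each take £9,000.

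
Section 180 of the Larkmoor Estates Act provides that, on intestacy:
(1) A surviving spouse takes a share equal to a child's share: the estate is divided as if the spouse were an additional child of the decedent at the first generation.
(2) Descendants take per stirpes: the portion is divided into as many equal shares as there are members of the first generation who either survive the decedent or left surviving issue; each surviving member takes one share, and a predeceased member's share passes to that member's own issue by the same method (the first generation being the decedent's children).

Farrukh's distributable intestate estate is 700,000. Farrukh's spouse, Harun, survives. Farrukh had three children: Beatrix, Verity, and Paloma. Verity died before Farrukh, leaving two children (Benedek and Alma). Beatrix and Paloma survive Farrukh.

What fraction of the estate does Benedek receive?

The spouse counts as an additional share at the children's level, so there are 4 primary shares of 175,000. Harun takes one such share (175,000).
The children's combined portion (525,000) is divided into 3 shares of 175,000: Beatrix and Paloma each take 175,000; Verity's 175,000 share passes to Verity's issue.
Verity's share (175,000) is divided into 2 shares of 87,500: Benedek and Alma each take 87,500.

Benedek receives 1/8 of the estate.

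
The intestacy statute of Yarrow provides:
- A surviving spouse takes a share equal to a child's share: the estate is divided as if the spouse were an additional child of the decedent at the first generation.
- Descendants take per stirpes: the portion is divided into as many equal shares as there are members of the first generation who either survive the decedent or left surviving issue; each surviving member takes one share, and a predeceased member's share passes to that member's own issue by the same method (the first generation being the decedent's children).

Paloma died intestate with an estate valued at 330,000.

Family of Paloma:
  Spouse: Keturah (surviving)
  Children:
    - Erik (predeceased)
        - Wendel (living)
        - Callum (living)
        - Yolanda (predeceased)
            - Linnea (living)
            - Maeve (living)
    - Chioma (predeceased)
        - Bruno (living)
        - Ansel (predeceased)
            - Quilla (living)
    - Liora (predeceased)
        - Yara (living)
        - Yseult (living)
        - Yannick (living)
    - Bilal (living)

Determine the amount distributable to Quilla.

Quilla receives 33,000.

The spouse counts as an additional share at the children's level, so there are 5 primary shares of 66,000. Keturah takes one such share (66,000).
The children's combined portion (264,000) is divided into 4 shares of 66,000: Bilal takes 66,000; Erik's 66,000 share passes to Erik's issue; Chioma's 66,000 share passes to Chioma's issue; Liora's 66,000 share passes to Liora's issue.
Erik's share (66,000) is divided into 3 shares of 22,000: Wendel and Callum each take 22,000; Yolanda's 22,000 share passes to Yolanda's issue.
Yolanda's share (22,000) is divided into 2 shares of 11,000: Linnea and Maeve each take 11,000.
Chioma's share (66,000) is divided into 2 shares of 33,000: Bruno takes 33,000; Ansel's 33,000 share passes to Ansel's issue.
Ansel's share (33,000) passes entirely to Quilla.
Liora's share (66,000) is divided into 3 shares of 22,000: Yara, Yseult, and Yannick each take 22,000.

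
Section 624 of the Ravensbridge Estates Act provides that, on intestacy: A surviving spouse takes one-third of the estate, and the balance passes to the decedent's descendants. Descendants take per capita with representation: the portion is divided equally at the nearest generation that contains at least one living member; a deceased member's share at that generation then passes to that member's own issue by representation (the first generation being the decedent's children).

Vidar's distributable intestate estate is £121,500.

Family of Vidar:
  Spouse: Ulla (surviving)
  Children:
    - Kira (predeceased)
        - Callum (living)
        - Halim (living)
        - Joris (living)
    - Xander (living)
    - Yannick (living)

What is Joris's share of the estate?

Ulla takes one-third of £121,500 = £40,500. The remaining £81,000 passes to the descendants.
The descendants' portion (£81,000) is divided into 3 shares of £27,000: Xander and Yannick each take £27,000; Kira's £27,000 share passes to Kira's issue.
Kira's share (£27,000) is divided into 3 shares of £9,000: Callum, Halim, and Joris each take £9,000.

Joris receives £9,000.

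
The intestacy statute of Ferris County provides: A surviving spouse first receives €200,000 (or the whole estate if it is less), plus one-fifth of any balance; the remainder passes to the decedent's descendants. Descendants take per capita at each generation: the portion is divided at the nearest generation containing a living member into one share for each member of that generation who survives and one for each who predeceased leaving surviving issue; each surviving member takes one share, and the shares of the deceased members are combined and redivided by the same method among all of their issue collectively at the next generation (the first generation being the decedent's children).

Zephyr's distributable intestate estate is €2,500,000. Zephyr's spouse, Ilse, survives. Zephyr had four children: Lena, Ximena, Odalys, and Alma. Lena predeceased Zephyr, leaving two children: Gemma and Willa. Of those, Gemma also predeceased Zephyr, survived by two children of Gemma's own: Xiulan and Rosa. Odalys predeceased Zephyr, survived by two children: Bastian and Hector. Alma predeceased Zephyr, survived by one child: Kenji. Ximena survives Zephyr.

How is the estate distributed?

Ilse first takes €200,000, leaving a balance of €2,300,000. Ilse then takes one-fifth of the balance (€460,000), for a total of €660,000. The remaining €1,840,000 passes to the descendants.
The descendants' portion (€1,840,000) is divided at the children's generation into 4 shares of €460,000. Ximena takes €460,000. The 3 shares of the deceased (Lena, Odalys, and Alma) are combined into a pool of €1,380,000.
That pool (€1,380,000) is divided at the grandchildren's generation into 5 shares of €276,000. Willa, Bastian, Hector, and Kenji each take €276,000. The remaining share for the deceased Gemma (€276,000) is carried to the next generation.
That pool (€276,000) is divided at the great-grandchildren's generation equally among Xiulan and Rosa: €138,000 each.

Ilse: €660,000; Xiulan: €138,000; Rosa: €138,000; Willa: €276,000; Ximena: €460,000; Bastian: €276,000; Hector: €276,000; Kenji: €276,000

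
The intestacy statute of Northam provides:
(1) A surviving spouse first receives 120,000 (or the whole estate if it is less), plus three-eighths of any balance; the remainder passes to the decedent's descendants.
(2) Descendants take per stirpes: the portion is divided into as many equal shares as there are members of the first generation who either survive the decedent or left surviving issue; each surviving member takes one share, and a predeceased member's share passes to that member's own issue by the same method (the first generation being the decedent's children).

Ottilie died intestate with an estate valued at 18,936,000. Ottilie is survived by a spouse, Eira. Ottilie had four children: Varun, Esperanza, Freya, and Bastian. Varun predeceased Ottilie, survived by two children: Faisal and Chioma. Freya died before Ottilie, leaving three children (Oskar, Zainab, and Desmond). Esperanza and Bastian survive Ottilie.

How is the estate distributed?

Eira: 7,176,000; Faisal: 1,470,000; Chioma: 1,470,000; Esperanza: 2,940,000; Oskar: 980,000; Zainab: 980,000; Desmond: 980,000; Bastian: 2,940,000

Eira first takes 120,000, leaving a balance of 18,816,000. Eira then takes three-eighths of the balance (7,056,000), for a total of 7,176,000. The remaining 11,760,000 passes to the descendants.
The descendants' portion (11,760,000) is divided into 4 shares of 2,940,000: Esperanza and Bastian each take 2,940,000; Varun's 2,940,000 share passes to Varun's issue; Freya's 2,940,000 share passes to Freya's issue.
Varun's share (2,940,000) is divided into 2 shares of 1,470,000: Faisal and Chioma each take 1,470,000.
Freya's share (2,940,000) is divided into 3 shares of 980,000: Oskar, Zainab, and Desmond each take 980,000.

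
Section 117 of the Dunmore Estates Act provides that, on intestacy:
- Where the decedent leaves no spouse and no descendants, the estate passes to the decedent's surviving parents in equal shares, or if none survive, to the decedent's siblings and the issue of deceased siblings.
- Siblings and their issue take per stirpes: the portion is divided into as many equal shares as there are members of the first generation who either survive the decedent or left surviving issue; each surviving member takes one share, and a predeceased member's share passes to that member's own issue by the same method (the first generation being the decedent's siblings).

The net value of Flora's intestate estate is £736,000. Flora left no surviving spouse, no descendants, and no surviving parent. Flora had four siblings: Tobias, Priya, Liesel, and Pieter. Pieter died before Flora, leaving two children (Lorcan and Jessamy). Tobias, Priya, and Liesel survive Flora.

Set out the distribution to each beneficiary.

The entire £736,000 passes to the siblings and their issue.
That amount (£736,000) is divided into 4 shares of £184,000: Tobias, Priya, and Liesel each take £184,000; Pieter's £184,000 share passes to Pieter's issue.
Pieter's share (£184,000) is divided into 2 shares of £92,000: Lorcan and Jessamy each take £92,000.

Tobias: £184,000; Priya: £184,000; Liesel: £184,000; Lorcan: £92,000; Jessamy: £92,000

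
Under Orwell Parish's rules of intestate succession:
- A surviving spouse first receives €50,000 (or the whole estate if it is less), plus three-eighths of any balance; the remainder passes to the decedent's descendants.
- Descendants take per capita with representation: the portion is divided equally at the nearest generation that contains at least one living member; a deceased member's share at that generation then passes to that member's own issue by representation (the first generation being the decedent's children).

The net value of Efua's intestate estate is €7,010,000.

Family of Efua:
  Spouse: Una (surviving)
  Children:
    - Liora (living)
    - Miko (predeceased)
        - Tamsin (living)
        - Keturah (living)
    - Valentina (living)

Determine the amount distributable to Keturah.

Una first takes €50,000, leaving a balance of €6,960,000. Una then takes three-eighths of the balance (€2,610,000), for a total of €2,660,000. The remaining €4,350,000 passes to the descendants.
The descendants' portion (€4,350,000) is divided into 3 shares of €1,450,000: Liora and Valentina each take €1,450,000; Miko's €1,450,000 share passes to Miko's issue.
Miko's share (€1,450,000) is divided into 2 shares of €725,000: Tamsin and Keturah each take €725,000.

Keturah receives €725,000.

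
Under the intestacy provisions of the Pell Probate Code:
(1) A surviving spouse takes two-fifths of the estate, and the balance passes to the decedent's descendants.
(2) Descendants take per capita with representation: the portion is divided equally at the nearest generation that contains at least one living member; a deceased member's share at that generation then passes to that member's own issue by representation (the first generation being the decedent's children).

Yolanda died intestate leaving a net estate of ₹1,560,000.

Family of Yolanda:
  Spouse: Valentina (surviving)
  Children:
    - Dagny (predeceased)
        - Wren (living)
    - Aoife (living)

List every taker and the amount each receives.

Valentina: ₹624,000; Wren: ₹468,000; Aoife: ₹468,000

Valentina takes two-fifths of ₹1,560,000 = ₹624,000. The remaining ₹936,000 passes to the descendants.
The descendants' portion (₹936,000) is divided into 2 shares of ₹468,000: Aoife takes ₹468,000; Dagny's ₹468,000 share passes to Dagny's issue.
Dagny's share (₹468,000) passes entirely to Wren.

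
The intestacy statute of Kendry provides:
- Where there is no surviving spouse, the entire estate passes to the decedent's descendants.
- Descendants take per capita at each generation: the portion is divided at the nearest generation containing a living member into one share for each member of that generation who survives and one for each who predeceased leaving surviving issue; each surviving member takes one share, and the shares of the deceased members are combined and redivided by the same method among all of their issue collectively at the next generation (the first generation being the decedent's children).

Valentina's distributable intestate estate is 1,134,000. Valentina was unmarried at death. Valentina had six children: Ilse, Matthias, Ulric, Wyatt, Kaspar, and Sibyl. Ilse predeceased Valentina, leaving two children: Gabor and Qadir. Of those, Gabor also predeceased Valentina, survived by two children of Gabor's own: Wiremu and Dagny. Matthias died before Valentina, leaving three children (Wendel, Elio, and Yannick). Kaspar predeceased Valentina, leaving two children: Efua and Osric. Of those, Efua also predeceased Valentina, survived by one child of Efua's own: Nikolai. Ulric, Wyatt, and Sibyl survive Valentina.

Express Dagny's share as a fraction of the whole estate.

The entire 1,134,000 passes to the descendants.
That amount (1,134,000) is divided at the children's generation into 6 shares of 189,000. Ulric, Wyatt, and Sibyl each take 189,000. The 3 shares of the deceased (Ilse, Matthias, and Kaspar) are combined into a pool of 567,000.
That pool (567,000) is divided at the grandchildren's generation into 7 shares of 81,000. Qadir, Wendel, Elio, Yannick, and Osric each take 81,000. The 2 shares of the deceased (Gabor and Efua) are combined into a pool of 162,000.
That pool (162,000) is divided at the great-grandchildren's generation equally among Wiremu, Dagny, and Nikolai: 54,000 each.

Dagny receives 1/21 of the estate.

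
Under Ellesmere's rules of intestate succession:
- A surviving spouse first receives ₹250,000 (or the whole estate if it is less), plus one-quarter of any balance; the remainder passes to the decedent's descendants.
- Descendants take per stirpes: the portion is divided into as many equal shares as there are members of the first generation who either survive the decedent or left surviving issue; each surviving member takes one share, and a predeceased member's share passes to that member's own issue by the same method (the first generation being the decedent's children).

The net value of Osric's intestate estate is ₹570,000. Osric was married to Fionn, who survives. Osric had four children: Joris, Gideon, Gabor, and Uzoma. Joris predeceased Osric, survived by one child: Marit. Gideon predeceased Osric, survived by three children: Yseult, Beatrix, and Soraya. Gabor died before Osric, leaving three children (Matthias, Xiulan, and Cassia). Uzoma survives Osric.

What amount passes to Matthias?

Fionn first takes ₹250,000, leaving a balance of ₹320,000. Fionn then takes one-quarter of the balance (₹80,000), for a total of ₹330,000. The remaining ₹240,000 passes to the descendants.
The descendants' portion (₹240,000) is divided into 4 shares of ₹60,000: Uzoma takes ₹60,000; Joris's ₹60,000 share passes to Joris's issue; Gideon's ₹60,000 share passes to Gideon's issue; Gabor's ₹60,000 share passes to Gabor's issue.
Joris's share (₹60,000) passes entirely to Marit.
Gideon's share (₹60,000) is divided into 3 shares of ₹20,000: Yseult, Beatrix, and Soraya each take ₹20,000.
Gabor's share (₹60,000) is divided into 3 shares of ₹20,000: Matthias, Xiulan, and Cassia each take ₹20,000.

Matthias receives ₹20,000.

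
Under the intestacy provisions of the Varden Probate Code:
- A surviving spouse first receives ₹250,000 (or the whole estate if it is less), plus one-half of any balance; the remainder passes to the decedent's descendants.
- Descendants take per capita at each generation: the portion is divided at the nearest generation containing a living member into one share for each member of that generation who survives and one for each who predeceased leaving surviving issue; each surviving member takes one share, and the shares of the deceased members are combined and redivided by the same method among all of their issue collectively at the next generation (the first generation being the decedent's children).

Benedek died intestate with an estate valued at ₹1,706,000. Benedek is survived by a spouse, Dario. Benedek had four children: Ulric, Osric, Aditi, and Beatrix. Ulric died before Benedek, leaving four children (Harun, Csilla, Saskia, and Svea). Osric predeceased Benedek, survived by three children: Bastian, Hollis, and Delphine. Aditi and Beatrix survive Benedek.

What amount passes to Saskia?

Dario first takes ₹250,000, leaving a balance of ₹1,456,000. Dario then takes one-half of the balance (₹728,000), for a total of ₹978,000. The remaining ₹728,000 passes to the descendants.
The descendants' portion (₹728,000) is divided at the children's generation into 4 shares of ₹182,000. Aditi and Beatrix each take ₹182,000. The 2 shares of the deceased (Ulric and Osric) are combined into a pool of ₹364,000.
That pool (₹364,000) is divided at the grandchildren's generation equally among Harun, Csilla, Saskia, Svea, Bastian, Hollis, and Delphine: ₹52,000 each.

Saskia receives ₹52,000.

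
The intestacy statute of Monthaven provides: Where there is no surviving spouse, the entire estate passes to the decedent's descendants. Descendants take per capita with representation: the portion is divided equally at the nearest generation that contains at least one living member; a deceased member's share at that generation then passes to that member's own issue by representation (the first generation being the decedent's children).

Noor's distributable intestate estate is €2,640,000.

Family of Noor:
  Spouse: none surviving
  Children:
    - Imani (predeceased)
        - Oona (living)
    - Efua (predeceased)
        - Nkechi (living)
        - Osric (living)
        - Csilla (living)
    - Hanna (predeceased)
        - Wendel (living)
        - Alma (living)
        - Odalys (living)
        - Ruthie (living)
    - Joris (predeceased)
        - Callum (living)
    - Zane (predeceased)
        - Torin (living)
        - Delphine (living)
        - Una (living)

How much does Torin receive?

The entire €2,640,000 passes to the descendants.
No child survives, so the initial division is made at the grandchildren's generation.
That amount (€2,640,000) is divided into 12 shares of €220,000: Oona, Nkechi, Osric, Csilla, Wendel, Alma, Odalys, Ruthie, Callum, Torin, Delphine, and Una each take €220,000.

Torin receives €220,000.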